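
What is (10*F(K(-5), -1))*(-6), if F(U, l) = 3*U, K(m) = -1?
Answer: 180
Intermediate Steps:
(10*F(K(-5), -1))*(-6) = (10*(3*(-1)))*(-6) = (10*(-3))*(-6) = -30*(-6) = 180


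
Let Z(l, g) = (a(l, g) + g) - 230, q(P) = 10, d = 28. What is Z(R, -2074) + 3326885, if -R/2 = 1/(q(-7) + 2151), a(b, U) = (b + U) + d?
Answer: 7179998133/2161 ≈ 3.3225e+6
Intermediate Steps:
a(b, U) = 28 + U + b (a(b, U) = (b + U) + 28 = (U + b) + 28 = 28 + U + b)
R = -2/2161 (R = -2/(10 + 2151) = -2/2161 ≈ -0.00092550)
Z(l, g) = -202 + l + 2*g (Z(l, g) = ((28 + g + l) + g) - 230 = (28 + l + 2*g) - 230 = -202 + l + 2*g)
Z(R, -2074) + 3326885 = (-202 - 2/2161 + 2*(-2074)) + 3326885 = (-202 - 2/2161 - 4148) + 3326885 = -9400352/2161 + 3326885 = 7179998133/2161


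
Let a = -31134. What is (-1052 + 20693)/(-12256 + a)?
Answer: -19641/43390 ≈ -0.45266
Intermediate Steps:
(-1052 + 20693)/(-12256 + a) = (-1052 + 20693)/(-12256 - 31134) = 19641/(-43390) = 19641*(-1/43390) = -19641/43390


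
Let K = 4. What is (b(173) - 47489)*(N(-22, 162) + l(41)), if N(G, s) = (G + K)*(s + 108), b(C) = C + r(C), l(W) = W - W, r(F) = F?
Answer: 229114980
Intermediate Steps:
l(W) = 0
b(C) = 2*C (b(C) = C + C = 2*C)
N(G, s) = (4 + G)*(108 + s) (N(G, s) = (G + 4)*(s + 108) = (4 + G)*(108 + s))
(b(173) - 47489)*(N(-22, 162) + l(41)) = (2*173 - 47489)*((432 + 4*162 + 108*(-22) - 22*162) + 0) = (346 - 47489)*((432 + 648 - 2376 - 3564) + 0) = -47143*(-4860 + 0) = -47143*(-4860) = 229114980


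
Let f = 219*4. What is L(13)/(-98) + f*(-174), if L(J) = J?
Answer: -14937565/98 ≈ -1.5242e+5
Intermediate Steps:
f = 876
L(13)/(-98) + f*(-174) = 13/(-98) + 876*(-174) = 13*(-1/98) - 152424 = -13/98 - 152424 = -14937565/98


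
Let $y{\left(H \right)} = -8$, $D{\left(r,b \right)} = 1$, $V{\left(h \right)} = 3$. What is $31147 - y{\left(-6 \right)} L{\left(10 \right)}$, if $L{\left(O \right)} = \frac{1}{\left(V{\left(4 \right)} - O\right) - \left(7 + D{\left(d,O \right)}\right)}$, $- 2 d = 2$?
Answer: $\frac{467197}{15} \approx 31146.0$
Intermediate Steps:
$d = -1$ ($d = \left(- \frac{1}{2}\right) 2 = -1$)
$L{\left(O \right)} = \frac{1}{-5 - O}$ ($L{\left(O \right)} = \frac{1}{\left(3 - O\right) - 8} = \frac{1}{-5 - O}$)
$31147 - y{\left(-6 \right)} L{\left(10 \right)} = 31147 - - 8 \left(- \frac{1}{5 + 10}\right) = 31147 - - 8 \left(- \frac{1}{15}\right) = 31147 - - 8 \left(\left(-1\right) \frac{1}{15}\right) = 31147 - \left(-8\right) \left(- \frac{1}{15}\right) = 31147 - \frac{8}{15} = \frac{467197}{15}$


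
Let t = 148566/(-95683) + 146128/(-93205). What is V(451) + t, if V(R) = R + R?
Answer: 1145189688868/1274019145 ≈ 898.88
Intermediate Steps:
V(R) = 2*R
t = -3975579922/1274019145 (t = 148566*(-1/95683) + 146128*(-1/93205) = -148566/95683 - 146128/93205 = -3975579922/1274019145 ≈ -3.1205)
V(451) + t = 2*451 - 3975579922/1274019145 = 902 - 3975579922/1274019145 = 1145189688868/1274019145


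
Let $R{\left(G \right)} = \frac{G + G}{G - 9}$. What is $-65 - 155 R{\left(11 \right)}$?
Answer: $-1770$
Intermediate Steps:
$R{\left(G \right)} = \frac{2 G}{-9 + G}$
$-65 - 155 R{\left(11 \right)} = -65 - 155 \cdot 2 \cdot 11 \frac{1}{-9 + 11} = -65 - 155 \cdot 2 \cdot 11 \cdot \frac{1}{2} = -65 - 1705 = -1770$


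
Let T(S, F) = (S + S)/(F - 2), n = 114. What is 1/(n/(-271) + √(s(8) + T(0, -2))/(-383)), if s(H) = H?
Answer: -2265904983/952891358 + 28127903*√2/952891358 ≈ -2.3362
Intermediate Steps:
T(S, F) = 2*S/(-2 + F) (T(S, F) = (2*S)/(-2 + F) = 2*S/(-2 + F))
1/(n/(-271) + √(s(8) + T(0, -2))/(-383)) = 1/(114/(-271) + √(8 + 2*0/(-2 - 2))/(-383)) = 1/(114*(-1/271) + √(8 + 2*0/(-4))*(-1/383)) = 1/(-114/271 + √(8 + 2*0*(-¼))*(-1/383)) = 1/(-114/271 + √(8 + 0)*(-1/383)) = 1/(-114/271 + √8*(-1/383)) = 1/(-114/271 + (2*√2)*(-1/383)) = 1/(-114/271 - 2*√2/383)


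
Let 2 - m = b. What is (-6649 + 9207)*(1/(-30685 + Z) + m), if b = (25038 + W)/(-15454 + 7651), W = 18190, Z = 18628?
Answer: 604842284710/31360257 ≈ 19287.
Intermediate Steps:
b = -43228/7803 (b = (25038 + 18190)/(-15454 + 7651) = 43228/(-7803) = 43228*(-1/7803) = -43228/7803 ≈ -5.5399)
m = 58834/7803 (m = 2 - 1*(-43228/7803) = 2 + 43228/7803 = 58834/7803 ≈ 7.5399)
(-6649 + 9207)*(1/(-30685 + Z) + m) = (-6649 + 9207)*(1/(-30685 + 18628) + 58834/7803) = 2558*(1/(-12057) + 58834/7803) = 2558*(-1/12057 + 58834/7803) = 2558*(236451245/31360257) = 604842284710/31360257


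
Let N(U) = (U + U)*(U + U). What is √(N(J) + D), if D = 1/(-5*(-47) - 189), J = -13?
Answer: 11*√11822/46 ≈ 26.000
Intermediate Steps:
N(U) = 4*U² (N(U) = (2*U)*(2*U) = 4*U²)
D = 1/46 (D = 1/(235 - 189) = 1/46 ≈ 0.021739)
√(N(J) + D) = √(4*(-13)² + 1/46) = √(4*169 + 1/46) = √(676 + 1/46) = √(31097/46) = 11*√11822/46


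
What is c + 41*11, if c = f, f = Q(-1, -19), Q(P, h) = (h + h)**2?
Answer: 1895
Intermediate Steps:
Q(P, h) = 4*h**2 (Q(P, h) = (2*h)**2 = 4*h**2)
f = 1444 (f = 4*(-19)**2 = 4*361 = 1444)
c = 1444
c + 41*11 = 1444 + 41*11 = 1444 + 451 = 1895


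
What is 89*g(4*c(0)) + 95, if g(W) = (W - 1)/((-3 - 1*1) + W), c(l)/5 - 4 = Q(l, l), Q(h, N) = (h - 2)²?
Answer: 9657/52 ≈ 185.71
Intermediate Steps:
Q(h, N) = (-2 + h)²
c(l) = 20 + 5*(-2 + l)²
g(W) = (-1 + W)/(-4 + W) (g(W) = (-1 + W)/((-3 - 1) + W) = (-1 + W)/(-4 + W))
89*g(4*c(0)) + 95 = 89*((-1 + 4*(20 + 5*(-2 + 0)²))/(-4 + 4*(20 + 5*(-2 + 0)²))) + 95 = 89*((-1 + 4*(20 + 5*(-2)²))/(-4 + 4*(20 + 5*(-2)²))) + 95 = 89*((-1 + 4*(20 + 5*4))/(-4 + 4*(20 + 5*4))) + 95 = 89*((-1 + 4*(20 + 20))/(-4 + 4*(20 + 20))) + 95 = 89*((-1 + 4*40)/(-4 + 4*40)) + 95 = 89*((-1 + 160)/(-4 + 160)) + 95 = 89*(159/156) + 95 = 89*((1/156)*159) + 95 = 89*(53/52) + 95 = 4717/52 + 95 = 9657/52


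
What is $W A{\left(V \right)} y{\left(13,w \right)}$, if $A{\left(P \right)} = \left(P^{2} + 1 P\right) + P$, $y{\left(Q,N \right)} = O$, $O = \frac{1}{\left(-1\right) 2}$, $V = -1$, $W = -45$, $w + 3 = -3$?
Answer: $- \frac{45}{2} \approx -22.5$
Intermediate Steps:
$w = -6$ ($w = -3 - 3 = -6$)
$O = - \frac{1}{2}$ ($O = \frac{1}{-2} = - \frac{1}{2} \approx -0.5$)
$y{\left(Q,N \right)} = - \frac{1}{2}$
$A{\left(P \right)} = P^{2} + 2 P$ ($A{\left(P \right)} = \left(P^{2} + P\right) + P = \left(P + P^{2}\right) + P = P^{2} + 2 P$)
$W A{\left(V \right)} y{\left(13,w \right)} = - 45 \left(- (2 - 1)\right) \left(- \frac{1}{2}\right) = - 45 \left(\left(-1\right) 1\right) \left(- \frac{1}{2}\right) = \left(-45\right) \left(-1\right) \left(- \frac{1}{2}\right) = 45 \left(- \frac{1}{2}\right) = - \frac{45}{2}$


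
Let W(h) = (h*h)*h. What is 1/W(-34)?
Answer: -1/39304 ≈ -2.5443e-5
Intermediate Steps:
W(h) = h³ (W(h) = h²*h = h³)
1/W(-34) = 1/((-34)³) = 1/(-39304) = -1/39304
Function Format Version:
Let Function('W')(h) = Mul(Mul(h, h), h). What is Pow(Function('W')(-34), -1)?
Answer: Rational(-1, 39304) ≈ -2.5443e-5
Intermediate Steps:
Function('W')(h) = Pow(h, 3) (Function('W')(h) = Mul(Pow(h, 2), h) = Pow(h, 3))
Pow(Function('W')(-34), -1) = Pow(Pow(-34, 3), -1) = Pow(-39304, -1) = Rational(-1, 39304)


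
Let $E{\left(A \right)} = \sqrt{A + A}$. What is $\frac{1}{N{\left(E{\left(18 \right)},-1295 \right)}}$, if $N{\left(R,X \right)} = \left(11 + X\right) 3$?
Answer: $- \frac{1}{3852} \approx -0.00025961$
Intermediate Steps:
$E{\left(A \right)} = \sqrt{2} \sqrt{A}$ ($E{\left(A \right)} = \sqrt{2 A} = \sqrt{2} \sqrt{A}$)
$N{\left(R,X \right)} = 33 + 3 X$
$\frac{1}{N{\left(E{\left(18 \right)},-1295 \right)}} = \frac{1}{33 + 3 \left(-1295\right)} = \frac{1}{33 - 3885} = \frac{1}{-3852} = - \frac{1}{3852}$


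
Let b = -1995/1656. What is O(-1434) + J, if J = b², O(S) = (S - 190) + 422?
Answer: -365811983/304704 ≈ -1200.5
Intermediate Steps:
b = -665/552 (b = -1995*1/1656 = -665/552 ≈ -1.2047)
O(S) = 232 + S (O(S) = (-190 + S) + 422 = 232 + S)
J = 442225/304704 (J = (-665/552)² = 442225/304704 ≈ 1.4513)
O(-1434) + J = (232 - 1434) + 442225/304704 = -1202 + 442225/304704 = -365811983/304704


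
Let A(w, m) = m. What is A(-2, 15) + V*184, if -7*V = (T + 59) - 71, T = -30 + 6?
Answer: 6729/7 ≈ 961.29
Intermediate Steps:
T = -24
V = 36/7 (V = -((-24 + 59) - 71)/7 = -(35 - 71)/7 = -⅐*(-36) = 36/7 ≈ 5.1429)
A(-2, 15) + V*184 = 15 + (36/7)*184 = 15 + 6624/7 = 6729/7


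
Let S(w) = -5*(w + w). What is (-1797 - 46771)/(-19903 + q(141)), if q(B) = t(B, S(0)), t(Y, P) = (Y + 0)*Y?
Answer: 24284/11 ≈ 2207.6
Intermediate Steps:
S(w) = -10*w
t(Y, P) = Y² (t(Y, P) = Y*Y = Y²)
q(B) = B²
(-1797 - 46771)/(-19903 + q(141)) = (-1797 - 46771)/(-19903 + 141²) = -48568/(-19903 + 19881) = -48568/(-22) = -48568*(-1/22) = 24284/11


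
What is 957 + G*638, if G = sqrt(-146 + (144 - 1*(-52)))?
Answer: 957 + 3190*sqrt(2) ≈ 5468.3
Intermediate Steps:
G = 5*sqrt(2) (G = sqrt(-146 + (144 + 52)) = sqrt(-146 + 196) = sqrt(50) = 5*sqrt(2) ≈ 7.0711)
957 + G*638 = 957 + (5*sqrt(2))*638 = 957 + 3190*sqrt(2)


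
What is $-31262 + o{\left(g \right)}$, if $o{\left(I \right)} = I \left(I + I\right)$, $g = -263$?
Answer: $107076$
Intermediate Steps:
$o{\left(I \right)} = 2 I^{2}$ ($o{\left(I \right)} = I 2 I = 2 I^{2}$)
$-31262 + o{\left(g \right)} = -31262 + 2 \left(-263\right)^{2} = -31262 + 2 \cdot 69169 = -31262 + 138338 = 107076$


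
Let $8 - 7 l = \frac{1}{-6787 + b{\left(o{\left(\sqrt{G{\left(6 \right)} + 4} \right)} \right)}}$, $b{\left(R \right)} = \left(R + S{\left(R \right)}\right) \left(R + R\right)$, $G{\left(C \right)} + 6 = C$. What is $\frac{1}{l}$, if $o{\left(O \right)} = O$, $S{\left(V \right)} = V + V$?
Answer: $\frac{47341}{54105} \approx 0.87498$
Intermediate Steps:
$G{\left(C \right)} = -6 + C$
$S{\left(V \right)} = 2 V$
$b{\left(R \right)} = 6 R^{2}$ ($b{\left(R \right)} = \left(R + 2 R\right) \left(R + R\right) = 3 R 2 R = 6 R^{2}$)
$l = \frac{54105}{47341}$ ($l = \frac{8}{7} - \frac{1}{7 \left(-6787 + 6 \left(\sqrt{\left(-6 + 6\right) + 4}\right)^{2}\right)} = \frac{8}{7} - \frac{1}{7 \left(-6787 + 6 \left(\sqrt{0 + 4}\right)^{2}\right)} = \frac{8}{7} - \frac{1}{7 \left(-6787 + 6 \left(\sqrt{4}\right)^{2}\right)} = \frac{8}{7} - \frac{1}{7 \left(-6787 + 6 \cdot 2^{2}\right)} = \frac{8}{7} - \frac{1}{7 \left(-6787 + 6 \cdot 4\right)} = \frac{8}{7} - \frac{1}{7 \left(-6787 + 24\right)} = \frac{8}{7} - \frac{1}{7 \left(-6763\right)} = \frac{8}{7} - - \frac{1}{47341} = \frac{8}{7} + \frac{1}{47341} = \frac{54105}{47341} \approx 1.1429$)
$\frac{1}{l} = \frac{1}{\frac{54105}{47341}} = \frac{47341}{54105}$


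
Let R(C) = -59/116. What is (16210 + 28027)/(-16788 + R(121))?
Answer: -5131492/1947467 ≈ -2.6350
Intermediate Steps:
R(C) = -59/116 (R(C) = -59*1/116 = -59/116)
(16210 + 28027)/(-16788 + R(121)) = (16210 + 28027)/(-16788 - 59/116) = 44237/(-1947467/116) = 44237*(-116/1947467) = -5131492/1947467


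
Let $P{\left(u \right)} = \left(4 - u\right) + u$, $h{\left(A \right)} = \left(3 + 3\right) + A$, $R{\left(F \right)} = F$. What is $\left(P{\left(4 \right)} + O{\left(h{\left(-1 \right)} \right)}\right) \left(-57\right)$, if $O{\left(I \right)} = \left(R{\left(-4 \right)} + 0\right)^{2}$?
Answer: $-1140$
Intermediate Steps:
$h{\left(A \right)} = 6 + A$
$O{\left(I \right)} = 16$ ($O{\left(I \right)} = \left(-4 + 0\right)^{2} = \left(-4\right)^{2} = 16$)
$P{\left(u \right)} = 4$
$\left(P{\left(4 \right)} + O{\left(h{\left(-1 \right)} \right)}\right) \left(-57\right) = \left(4 + 16\right) \left(-57\right) = 20 \left(-57\right) = -1140$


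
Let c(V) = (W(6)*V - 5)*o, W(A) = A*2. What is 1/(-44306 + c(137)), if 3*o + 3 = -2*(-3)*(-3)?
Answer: -1/55779 ≈ -1.7928e-5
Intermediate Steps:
W(A) = 2*A
o = -7 (o = -1 + (-2*(-3)*(-3))/3 = -1 + (6*(-3))/3 = -1 + (⅓)*(-18) = -1 - 6 = -7)
c(V) = 35 - 84*V (c(V) = ((2*6)*V - 5)*(-7) = (12*V - 5)*(-7) = (-5 + 12*V)*(-7) = 35 - 84*V)
1/(-44306 + c(137)) = 1/(-44306 + (35 - 84*137)) = 1/(-44306 + (35 - 11508)) = 1/(-44306 - 11473) = 1/(-55779) = -1/55779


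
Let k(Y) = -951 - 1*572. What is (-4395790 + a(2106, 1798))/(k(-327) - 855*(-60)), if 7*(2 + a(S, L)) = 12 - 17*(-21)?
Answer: -30770175/348439 ≈ -88.309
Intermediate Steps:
k(Y) = -1523 (k(Y) = -951 - 572 = -1523)
a(S, L) = 355/7 (a(S, L) = -2 + (12 - 17*(-21))/7 = -2 + (12 + 357)/7 = -2 + (⅐)*369 = -2 + 369/7 = 355/7)
(-4395790 + a(2106, 1798))/(k(-327) - 855*(-60)) = (-4395790 + 355/7)/(-1523 - 855*(-60)) = -30770175/(7*(-1523 + 51300)) = -30770175/7/49777 = -30770175/7*1/49777 = -30770175/348439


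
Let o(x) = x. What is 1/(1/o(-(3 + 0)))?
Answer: -3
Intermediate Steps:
1/(1/o(-(3 + 0))) = 1/(1/(-(3 + 0))) = 1/(1/(-1*3)) = 1/(1/(-3)) = 1/(-⅓) = -3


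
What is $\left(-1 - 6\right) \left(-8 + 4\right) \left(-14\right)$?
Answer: $-392$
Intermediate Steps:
$\left(-1 - 6\right) \left(-8 + 4\right) \left(-14\right) = \left(-7\right) \left(-4\right) \left(-14\right) = 28 \left(-14\right) = -392$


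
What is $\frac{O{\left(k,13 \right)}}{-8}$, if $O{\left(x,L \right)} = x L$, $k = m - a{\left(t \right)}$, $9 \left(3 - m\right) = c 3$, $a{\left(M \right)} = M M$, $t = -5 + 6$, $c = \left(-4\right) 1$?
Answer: $- \frac{65}{12} \approx -5.4167$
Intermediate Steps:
$c = -4$
$t = 1$
$a{\left(M \right)} = M^{2}$
$m = \frac{13}{3}$ ($m = 3 - \frac{\left(-4\right) 3}{9} = 3 - - \frac{4}{3} = 3 + \frac{4}{3} = \frac{13}{3} \approx 4.3333$)
$k = \frac{10}{3}$ ($k = \frac{13}{3} - 1^{2} = \frac{13}{3} - 1 = \frac{10}{3} \approx 3.3333$)
$O{\left(x,L \right)} = L x$
$\frac{O{\left(k,13 \right)}}{-8} = \frac{13 \cdot \frac{10}{3}}{-8} = \left(- \frac{1}{8}\right) \frac{130}{3} = - \frac{65}{12}$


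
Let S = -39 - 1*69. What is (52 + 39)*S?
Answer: -9828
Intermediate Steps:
S = -108 (S = -39 - 69 = -108)
(52 + 39)*S = (52 + 39)*(-108) = 91*(-108) = -9828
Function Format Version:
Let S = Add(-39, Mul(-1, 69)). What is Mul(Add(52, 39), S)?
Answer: -9828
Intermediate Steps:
S = -108 (S = Add(-39, -69) = -108)
Mul(Add(52, 39), S) = Mul(Add(52, 39), -108) = Mul(91, -108) = -9828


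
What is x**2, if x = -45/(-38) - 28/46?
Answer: 253009/763876 ≈ 0.33122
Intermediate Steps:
x = 503/874 (x = -45*(-1/38) - 28*1/46 = 45/38 - 14/23 = 503/874 ≈ 0.57551)
x**2 = (503/874)**2 = 253009/763876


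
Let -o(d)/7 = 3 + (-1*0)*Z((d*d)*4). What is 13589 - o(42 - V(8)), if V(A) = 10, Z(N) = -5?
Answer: 13610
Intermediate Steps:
o(d) = -21 (o(d) = -7*(3 - 1*0*(-5)) = -7*(3 + 0*(-5)) = -7*(3 + 0) = -7*3 = -21)
13589 - o(42 - V(8)) = 13589 - 1*(-21) = 13589 + 21 = 13610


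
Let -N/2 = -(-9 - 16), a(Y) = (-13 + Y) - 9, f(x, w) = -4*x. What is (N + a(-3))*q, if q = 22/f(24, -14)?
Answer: 275/16 ≈ 17.188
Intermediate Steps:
a(Y) = -22 + Y
q = -11/48 (q = 22/((-4*24)) = 22/(-96) = 22*(-1/96) = -11/48 ≈ -0.22917)
N = -50 (N = -(-2)*(-9 - 16) = -(-2)*(-25) = -2*25 = -50)
(N + a(-3))*q = (-50 + (-22 - 3))*(-11/48) = (-50 - 25)*(-11/48) = -75*(-11/48) = 275/16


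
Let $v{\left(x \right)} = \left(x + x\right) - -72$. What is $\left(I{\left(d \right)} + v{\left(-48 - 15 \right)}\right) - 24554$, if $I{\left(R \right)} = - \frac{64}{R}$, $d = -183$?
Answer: $- \frac{4503200}{183} \approx -24608.0$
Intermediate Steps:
$v{\left(x \right)} = 72 + 2 x$ ($v{\left(x \right)} = 2 x + 72 = 72 + 2 x$)
$\left(I{\left(d \right)} + v{\left(-48 - 15 \right)}\right) - 24554 = \left(- \frac{64}{-183} + \left(72 + 2 \left(-48 - 15\right)\right)\right) - 24554 = \left(\left(-64\right) \left(- \frac{1}{183}\right) + \left(72 + 2 \left(-63\right)\right)\right) - 24554 = \left(\frac{64}{183} + \left(72 - 126\right)\right) - 24554 = \left(\frac{64}{183} - 54\right) - 24554 = - \frac{9818}{183} - 24554 = - \frac{4503200}{183}$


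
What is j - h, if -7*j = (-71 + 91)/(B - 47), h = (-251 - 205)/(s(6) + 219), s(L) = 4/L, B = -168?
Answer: 414404/198359 ≈ 2.0892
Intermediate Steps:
h = -1368/659 (h = (-251 - 205)/(4/6 + 219) = -456/(4*(⅙) + 219) = -456/(⅔ + 219) = -456/659/3 = -456*3/659 = -1368/659 ≈ -2.0759)
j = 4/301 (j = -(-71 + 91)/(7*(-168 - 47)) = -20/(7*(-215)) = -20*(-1)/(7*215) = -⅐*(-4/43) = 4/301 ≈ 0.013289)
j - h = 4/301 - 1*(-1368/659) = 4/301 + 1368/659 = 414404/198359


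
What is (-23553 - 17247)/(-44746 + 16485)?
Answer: 40800/28261 ≈ 1.4437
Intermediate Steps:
(-23553 - 17247)/(-44746 + 16485) = -40800/(-28261) = -40800*(-1/28261) = 40800/28261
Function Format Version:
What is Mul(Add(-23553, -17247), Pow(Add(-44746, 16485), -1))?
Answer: Rational(40800, 28261) ≈ 1.4437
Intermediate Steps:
Mul(Add(-23553, -17247), Pow(Add(-44746, 16485), -1)) = Mul(-40800, Pow(-28261, -1)) = Mul(-40800, Rational(-1, 28261)) = Rational(40800, 28261)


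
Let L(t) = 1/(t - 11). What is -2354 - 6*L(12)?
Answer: -2360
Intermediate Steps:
L(t) = 1/(-11 + t)
-2354 - 6*L(12) = -2354 - 6/(-11 + 12) = -2354 - 6/1 = -2354 - 6*1 = -2354 - 6 = -2360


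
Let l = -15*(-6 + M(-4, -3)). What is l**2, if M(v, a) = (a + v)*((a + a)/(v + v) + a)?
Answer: 342225/16 ≈ 21389.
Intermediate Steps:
M(v, a) = (a + v)*(a + a/v) (M(v, a) = (a + v)*((2*a)/((2*v)) + a) = (a + v)*((2*a)*(1/(2*v)) + a) = (a + v)*(a/v + a) = (a + v)*(a + a/v))
l = -585/4 (l = -15*(-6 - 3*(-3 - 4*(1 - 3 - 4))/(-4)) = -15*(-6 - 3*(-1/4)*(-3 - 4*(-6))) = -15*(-6 - 3*(-1/4)*(-3 + 24)) = -15*(-6 - 3*(-1/4)*21) = -15*(-6 + 63/4) = -15*39/4 = -585/4 ≈ -146.25)
l**2 = (-585/4)**2 = 342225/16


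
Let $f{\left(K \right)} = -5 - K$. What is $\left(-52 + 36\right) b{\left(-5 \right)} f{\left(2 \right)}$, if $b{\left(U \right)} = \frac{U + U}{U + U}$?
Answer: $112$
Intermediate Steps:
$b{\left(U \right)} = 1$ ($b{\left(U \right)} = \frac{2 U}{2 U} = 2 U \frac{1}{2 U} = 1$)
$\left(-52 + 36\right) b{\left(-5 \right)} f{\left(2 \right)} = \left(-52 + 36\right) 1 \left(-5 - 2\right) = - 16 \cdot 1 \left(-5 - 2\right) = - 16 \cdot 1 \left(-7\right) = \left(-16\right) \left(-7\right) = 112$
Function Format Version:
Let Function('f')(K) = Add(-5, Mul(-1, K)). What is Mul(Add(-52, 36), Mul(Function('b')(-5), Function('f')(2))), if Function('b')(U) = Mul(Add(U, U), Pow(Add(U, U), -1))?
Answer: 112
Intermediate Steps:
Function('b')(U) = 1 (Function('b')(U) = Mul(Mul(2, U), Pow(Mul(2, U), -1)) = Mul(Mul(2, U), Mul(Rational(1, 2), Pow(U, -1))) = 1)
Mul(Add(-52, 36), Mul(Function('b')(-5), Function('f')(2))) = Mul(Add(-52, 36), Mul(1, Add(-5, Mul(-1, 2)))) = Mul(-16, Mul(1, Add(-5, -2))) = Mul(-16, Mul(1, -7)) = Mul(-16, -7) = 112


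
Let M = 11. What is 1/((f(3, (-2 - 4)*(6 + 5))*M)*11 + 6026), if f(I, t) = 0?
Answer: 1/6026 ≈ 0.00016595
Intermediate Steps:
1/((f(3, (-2 - 4)*(6 + 5))*M)*11 + 6026) = 1/((0*11)*11 + 6026) = 1/(0*11 + 6026) = 1/(0 + 6026) = 1/6026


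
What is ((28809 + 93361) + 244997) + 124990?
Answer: 492157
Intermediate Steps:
((28809 + 93361) + 244997) + 124990 = (122170 + 244997) + 124990 = 367167 + 124990 = 492157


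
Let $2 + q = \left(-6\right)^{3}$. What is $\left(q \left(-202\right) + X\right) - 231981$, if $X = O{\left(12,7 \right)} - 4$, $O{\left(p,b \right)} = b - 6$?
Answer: $-187948$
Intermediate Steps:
$O{\left(p,b \right)} = -6 + b$
$q = -218$ ($q = -2 + \left(-6\right)^{3} = -2 - 216 = -218$)
$X = -3$ ($X = \left(-6 + 7\right) - 4 = 1 - 4 = -3$)
$\left(q \left(-202\right) + X\right) - 231981 = \left(\left(-218\right) \left(-202\right) - 3\right) - 231981 = \left(44036 - 3\right) - 231981 = 44033 - 231981 = -187948$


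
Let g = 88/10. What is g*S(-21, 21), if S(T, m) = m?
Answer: 924/5 ≈ 184.80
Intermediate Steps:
g = 44/5 (g = 88*(1/10) = 44/5 ≈ 8.8000)
g*S(-21, 21) = (44/5)*21 = 924/5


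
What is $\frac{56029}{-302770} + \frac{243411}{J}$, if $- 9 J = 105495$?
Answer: $- \frac{3431737003}{163798570} \approx -20.951$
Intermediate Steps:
$J = - \frac{35165}{3}$ ($J = \left(- \frac{1}{9}\right) 105495 = - \frac{35165}{3} \approx -11722.0$)
$\frac{56029}{-302770} + \frac{243411}{J} = \frac{56029}{-302770} + \frac{243411}{- \frac{35165}{3}} = 56029 \left(- \frac{1}{302770}\right) + 243411 \left(- \frac{3}{35165}\right) = - \frac{56029}{302770} - \frac{730233}{35165} = - \frac{3431737003}{163798570}$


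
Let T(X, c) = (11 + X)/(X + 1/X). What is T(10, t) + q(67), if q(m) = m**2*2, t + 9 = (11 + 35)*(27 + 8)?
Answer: 906988/101 ≈ 8980.1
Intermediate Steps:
t = 1601 (t = -9 + (11 + 35)*(27 + 8) = -9 + 46*35 = -9 + 1610 = 1601)
q(m) = 2*m**2
T(X, c) = (11 + X)/(X + 1/X)
T(10, t) + q(67) = 10*(11 + 10)/(1 + 10**2) + 2*67**2 = 10*21/(1 + 100) + 2*4489 = 10*21/101 + 8978 = 10*(1/101)*21 + 8978 = 210/101 + 8978 = 906988/101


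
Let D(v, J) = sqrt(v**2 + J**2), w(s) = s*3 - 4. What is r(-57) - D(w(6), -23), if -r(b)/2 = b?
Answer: 114 - 5*sqrt(29) ≈ 87.074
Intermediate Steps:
w(s) = -4 + 3*s (w(s) = 3*s - 4 = -4 + 3*s)
D(v, J) = sqrt(J**2 + v**2)
r(b) = -2*b
r(-57) - D(w(6), -23) = -2*(-57) - sqrt((-23)**2 + (-4 + 3*6)**2) = 114 - sqrt(529 + (-4 + 18)**2) = 114 - sqrt(529 + 14**2) = 114 - sqrt(529 + 196) = 114 - sqrt(725) = 114 - 5*sqrt(29)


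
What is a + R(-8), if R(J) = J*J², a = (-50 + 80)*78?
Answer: 1828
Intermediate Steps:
a = 2340 (a = 30*78 = 2340)
R(J) = J³
a + R(-8) = 2340 + (-8)³ = 2340 - 512 = 1828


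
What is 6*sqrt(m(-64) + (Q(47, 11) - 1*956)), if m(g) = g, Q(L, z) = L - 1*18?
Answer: 6*I*sqrt(991) ≈ 188.88*I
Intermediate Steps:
Q(L, z) = -18 + L (Q(L, z) = L - 18 = -18 + L)
6*sqrt(m(-64) + (Q(47, 11) - 1*956)) = 6*sqrt(-64 + ((-18 + 47) - 1*956)) = 6*sqrt(-64 + (29 - 956)) = 6*sqrt(-64 - 927) = 6*sqrt(-991) = 6*(I*sqrt(991)) = 6*I*sqrt(991)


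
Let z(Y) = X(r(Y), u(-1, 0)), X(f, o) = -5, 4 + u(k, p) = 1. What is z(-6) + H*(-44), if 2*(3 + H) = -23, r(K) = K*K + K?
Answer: 633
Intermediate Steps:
r(K) = K + K² (r(K) = K² + K = K + K²)
u(k, p) = -3 (u(k, p) = -4 + 1 = -3)
z(Y) = -5
H = -29/2 (H = -3 + (½)*(-23) = -3 - 23/2 = -29/2 ≈ -14.500)
z(-6) + H*(-44) = -5 - 29/2*(-44) = -5 + 638 = 633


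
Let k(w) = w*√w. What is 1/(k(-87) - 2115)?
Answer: I/(3*(-705*I + 29*√87)) ≈ -0.00041214 + 0.00015813*I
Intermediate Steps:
k(w) = w^(3/2)
1/(k(-87) - 2115) = 1/((-87)^(3/2) - 2115) = 1/(-87*I*√87 - 2115) = 1/(-2115 - 87*I*√87)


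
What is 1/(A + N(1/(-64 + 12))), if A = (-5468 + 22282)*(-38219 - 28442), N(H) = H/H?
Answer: -1/1120838053 ≈ -8.9219e-10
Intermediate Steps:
N(H) = 1
A = -1120838054 (A = 16814*(-66661) = -1120838054)
1/(A + N(1/(-64 + 12))) = 1/(-1120838054 + 1) = 1/(-1120838053) = -1/1120838053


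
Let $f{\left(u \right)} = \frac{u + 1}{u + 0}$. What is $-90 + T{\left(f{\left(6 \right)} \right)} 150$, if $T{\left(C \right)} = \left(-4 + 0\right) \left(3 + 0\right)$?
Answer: $-1890$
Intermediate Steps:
$f{\left(u \right)} = \frac{1 + u}{u}$
$T{\left(C \right)} = -12$ ($T{\left(C \right)} = \left(-4\right) 3 = -12$)
$-90 + T{\left(f{\left(6 \right)} \right)} 150 = -90 - 1800 = -1890$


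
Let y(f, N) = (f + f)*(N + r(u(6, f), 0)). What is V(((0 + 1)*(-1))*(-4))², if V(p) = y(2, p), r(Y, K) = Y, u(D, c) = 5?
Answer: 1296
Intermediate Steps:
y(f, N) = 2*f*(5 + N) (y(f, N) = (f + f)*(N + 5) = (2*f)*(5 + N) = 2*f*(5 + N))
V(p) = 20 + 4*p (V(p) = 2*2*(5 + p) = 20 + 4*p)
V(((0 + 1)*(-1))*(-4))² = (20 + 4*(((0 + 1)*(-1))*(-4)))² = (20 + 4*((1*(-1))*(-4)))² = (20 + 4*(-1*(-4)))² = (20 + 4*4)² = (20 + 16)² = 36² = 1296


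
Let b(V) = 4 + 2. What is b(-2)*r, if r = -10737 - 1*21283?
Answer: -192120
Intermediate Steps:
r = -32020 (r = -10737 - 21283 = -32020)
b(V) = 6
b(-2)*r = 6*(-32020) = -192120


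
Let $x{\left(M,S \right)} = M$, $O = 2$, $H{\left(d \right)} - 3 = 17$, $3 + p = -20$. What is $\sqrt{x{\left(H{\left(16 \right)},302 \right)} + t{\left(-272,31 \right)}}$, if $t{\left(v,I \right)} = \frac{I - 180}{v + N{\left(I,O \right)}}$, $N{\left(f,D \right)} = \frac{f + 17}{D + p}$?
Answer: $\frac{\sqrt{1183290}}{240} \approx 4.5325$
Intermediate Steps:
$p = -23$ ($p = -3 - 20 = -23$)
$H{\left(d \right)} = 20$ ($H{\left(d \right)} = 3 + 17 = 20$)
$N{\left(f,D \right)} = \frac{17 + f}{-23 + D}$ ($N{\left(f,D \right)} = \frac{f + 17}{D - 23} = \frac{17 + f}{-23 + D}$)
$t{\left(v,I \right)} = \frac{-180 + I}{- \frac{17}{21} + v - \frac{I}{21}}$ ($t{\left(v,I \right)} = \frac{I - 180}{v + \frac{17 + I}{-23 + 2}} = \frac{-180 + I}{v + \frac{17 + I}{-21}} = \frac{-180 + I}{v - \frac{17 + I}{21}} = \frac{-180 + I}{v - \left(\frac{17}{21} + \frac{I}{21}\right)} = \frac{-180 + I}{- \frac{17}{21} + v - \frac{I}{21}}$)
$\sqrt{x{\left(H{\left(16 \right)},302 \right)} + t{\left(-272,31 \right)}} = \sqrt{20 + \frac{21 \left(-180 + 31\right)}{-17 - 31 + 21 \left(-272\right)}} = \sqrt{20 + 21 \frac{1}{-17 - 31 - 5712} \left(-149\right)} = \sqrt{20 + 21 \frac{1}{-5760} \left(-149\right)} = \sqrt{20 + 21 \left(- \frac{1}{5760}\right) \left(-149\right)} = \sqrt{20 + \frac{1043}{1920}} = \sqrt{\frac{39443}{1920}} = \frac{\sqrt{1183290}}{240}$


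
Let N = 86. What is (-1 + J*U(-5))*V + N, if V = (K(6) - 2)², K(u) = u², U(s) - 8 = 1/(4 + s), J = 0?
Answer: -1070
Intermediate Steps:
U(s) = 8 + 1/(4 + s)
V = 1156 (V = (6² - 2)² = (36 - 2)² = 34² = 1156)
(-1 + J*U(-5))*V + N = (-1 + 0*((33 + 8*(-5))/(4 - 5)))*1156 + 86 = (-1 + 0*((33 - 40)/(-1)))*1156 + 86 = (-1 + 0*(-1*(-7)))*1156 + 86 = (-1 + 0*7)*1156 + 86 = (-1 + 0)*1156 + 86 = -1*1156 + 86 = -1156 + 86 = -1070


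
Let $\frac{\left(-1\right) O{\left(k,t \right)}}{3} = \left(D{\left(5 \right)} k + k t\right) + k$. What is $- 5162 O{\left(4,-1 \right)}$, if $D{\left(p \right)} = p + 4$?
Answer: $557496$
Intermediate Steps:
$D{\left(p \right)} = 4 + p$
$O{\left(k,t \right)} = - 30 k - 3 k t$ ($O{\left(k,t \right)} = - 3 \left(\left(\left(4 + 5\right) k + k t\right) + k\right) = - 3 \left(\left(9 k + k t\right) + k\right) = - 3 \left(10 k + k t\right) = - 30 k - 3 k t$)
$- 5162 O{\left(4,-1 \right)} = - 5162 \left(\left(-3\right) 4 \left(10 - 1\right)\right) = - 5162 \left(\left(-3\right) 4 \cdot 9\right) = \left(-5162\right) \left(-108\right) = 557496$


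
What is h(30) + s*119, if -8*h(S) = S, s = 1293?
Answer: 615453/4 ≈ 1.5386e+5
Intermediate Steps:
h(S) = -S/8
h(30) + s*119 = -1/8*30 + 1293*119 = -15/4 + 153867 = 615453/4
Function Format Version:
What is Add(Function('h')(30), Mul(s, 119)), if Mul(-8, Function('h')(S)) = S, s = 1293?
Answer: Rational(615453, 4) ≈ 1.5386e+5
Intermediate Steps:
Function('h')(S) = Mul(Rational(-1, 8), S)
Add(Function('h')(30), Mul(s, 119)) = Add(Mul(Rational(-1, 8), 30), Mul(1293, 119)) = Add(Rational(-15, 4), 153867) = Rational(615453, 4)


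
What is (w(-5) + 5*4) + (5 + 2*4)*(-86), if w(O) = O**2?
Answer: -1073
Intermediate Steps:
(w(-5) + 5*4) + (5 + 2*4)*(-86) = ((-5)**2 + 5*4) + (5 + 2*4)*(-86) = (25 + 20) + (5 + 8)*(-86) = 45 + 13*(-86) = 45 - 1118 = -1073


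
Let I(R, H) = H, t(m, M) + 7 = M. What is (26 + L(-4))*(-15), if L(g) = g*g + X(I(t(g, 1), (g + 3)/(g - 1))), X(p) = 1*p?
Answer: -633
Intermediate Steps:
t(m, M) = -7 + M
X(p) = p
L(g) = g² + (3 + g)/(-1 + g) (L(g) = g*g + (g + 3)/(g - 1) = g² + (3 + g)/(-1 + g))
(26 + L(-4))*(-15) = (26 + (3 - 4 + (-4)²*(-1 - 4))/(-1 - 4))*(-15) = (26 + (3 - 4 + 16*(-5))/(-5))*(-15) = (26 - (3 - 4 - 80)/5)*(-15) = (26 - ⅕*(-81))*(-15) = (26 + 81/5)*(-15) = (211/5)*(-15) = -633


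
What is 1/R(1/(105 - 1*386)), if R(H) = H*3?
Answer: -281/3 ≈ -93.667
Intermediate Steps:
R(H) = 3*H
1/R(1/(105 - 1*386)) = 1/(3/(105 - 1*386)) = 1/(3/(105 - 386)) = 1/(3/(-281)) = 1/(3*(-1/281)) = 1/(-3/281) = -281/3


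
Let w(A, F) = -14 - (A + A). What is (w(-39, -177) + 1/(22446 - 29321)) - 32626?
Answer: -223863751/6875 ≈ -32562.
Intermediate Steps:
w(A, F) = -14 - 2*A
(w(-39, -177) + 1/(22446 - 29321)) - 32626 = ((-14 - 2*(-39)) + 1/(22446 - 29321)) - 32626 = ((-14 + 78) + 1/(-6875)) - 32626 = (64 - 1/6875) - 32626 = 439999/6875 - 32626 = -223863751/6875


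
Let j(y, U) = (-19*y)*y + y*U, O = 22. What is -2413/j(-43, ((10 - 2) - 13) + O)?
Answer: 2413/35862 ≈ 0.067286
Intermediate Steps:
j(y, U) = -19*y**2 + U*y
-2413/j(-43, ((10 - 2) - 13) + O) = -2413*(-1/(43*((((10 - 2) - 13) + 22) - 19*(-43)))) = -2413*(-1/(43*(((8 - 13) + 22) + 817))) = -2413*(-1/(43*((-5 + 22) + 817))) = -2413*(-1/(43*(17 + 817))) = -2413/((-43*834)) = -2413/(-35862) = -2413*(-1/35862) = 2413/35862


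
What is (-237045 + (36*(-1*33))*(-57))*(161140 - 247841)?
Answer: 14680993629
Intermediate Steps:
(-237045 + (36*(-1*33))*(-57))*(161140 - 247841) = (-237045 + (36*(-33))*(-57))*(-86701) = (-237045 - 1188*(-57))*(-86701) = (-237045 + 67716)*(-86701) = -169329*(-86701) = 14680993629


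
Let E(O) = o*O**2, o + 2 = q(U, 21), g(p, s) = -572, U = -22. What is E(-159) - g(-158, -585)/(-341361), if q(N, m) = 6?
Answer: 34519789192/341361 ≈ 1.0112e+5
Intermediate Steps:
o = 4 (o = -2 + 6 = 4)
E(O) = 4*O**2
E(-159) - g(-158, -585)/(-341361) = 4*(-159)**2 - (-572)/(-341361) = 4*25281 - (-572)*(-1)/341361 = 101124 - 1*572/341361 = 101124 - 572/341361 = 34519789192/341361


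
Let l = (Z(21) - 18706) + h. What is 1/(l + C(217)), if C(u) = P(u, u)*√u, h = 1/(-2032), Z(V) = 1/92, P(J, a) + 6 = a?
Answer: -40858626970416/743198852641166489 - 460877529856*√217/743198852641166489 ≈ -6.4112e-5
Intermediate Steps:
P(J, a) = -6 + a
Z(V) = 1/92
h = -1/2032 ≈ -0.00049213
C(u) = √u*(-6 + u) (C(u) = (-6 + u)*√u = √u*(-6 + u))
l = -874243131/46736 (l = (1/92 - 18706) - 1/2032 = -1720951/92 - 1/2032 = -874243131/46736 ≈ -18706.)
1/(l + C(217)) = 1/(-874243131/46736 + √217*(-6 + 217)) = 1/(-874243131/46736 + √217*211) = 1/(-874243131/46736 + 211*√217)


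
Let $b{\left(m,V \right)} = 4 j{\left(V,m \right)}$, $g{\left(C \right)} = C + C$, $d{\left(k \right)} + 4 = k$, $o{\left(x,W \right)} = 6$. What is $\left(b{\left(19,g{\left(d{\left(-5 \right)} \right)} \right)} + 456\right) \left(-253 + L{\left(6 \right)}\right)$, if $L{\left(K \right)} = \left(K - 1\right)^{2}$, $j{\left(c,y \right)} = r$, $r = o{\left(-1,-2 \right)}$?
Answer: $-109440$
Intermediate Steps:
$r = 6$
$j{\left(c,y \right)} = 6$
$d{\left(k \right)} = -4 + k$
$g{\left(C \right)} = 2 C$
$b{\left(m,V \right)} = 24$ ($b{\left(m,V \right)} = 4 \cdot 6 = 24$)
$L{\left(K \right)} = \left(-1 + K\right)^{2}$
$\left(b{\left(19,g{\left(d{\left(-5 \right)} \right)} \right)} + 456\right) \left(-253 + L{\left(6 \right)}\right) = \left(24 + 456\right) \left(-253 + \left(-1 + 6\right)^{2}\right) = 480 \left(-253 + 5^{2}\right) = 480 \left(-253 + 25\right) = 480 \left(-228\right) = -109440$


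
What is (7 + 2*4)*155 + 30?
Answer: 2355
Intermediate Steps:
(7 + 2*4)*155 + 30 = (7 + 8)*155 + 30 = 15*155 + 30 = 2325 + 30 = 2355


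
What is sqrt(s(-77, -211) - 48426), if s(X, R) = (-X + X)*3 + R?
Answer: I*sqrt(48637) ≈ 220.54*I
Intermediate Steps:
s(X, R) = R (s(X, R) = 0*3 + R = 0 + R = R)
sqrt(s(-77, -211) - 48426) = sqrt(-211 - 48426) = sqrt(-48637) = I*sqrt(48637)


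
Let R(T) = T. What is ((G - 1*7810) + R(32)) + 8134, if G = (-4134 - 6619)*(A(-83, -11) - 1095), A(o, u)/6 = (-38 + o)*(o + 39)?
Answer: -331718941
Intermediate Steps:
A(o, u) = 6*(-38 + o)*(39 + o) (A(o, u) = 6*((-38 + o)*(o + 39)) = 6*((-38 + o)*(39 + o)) = 6*(-38 + o)*(39 + o))
G = -331719297 (G = (-4134 - 6619)*((-8892 + 6*(-83) + 6*(-83)²) - 1095) = -10753*((-8892 - 498 + 6*6889) - 1095) = -10753*((-8892 - 498 + 41334) - 1095) = -10753*(31944 - 1095) = -10753*30849 = -331719297)
((G - 1*7810) + R(32)) + 8134 = ((-331719297 - 1*7810) + 32) + 8134 = ((-331719297 - 7810) + 32) + 8134 = (-331727107 + 32) + 8134 = -331727075 + 8134 = -331718941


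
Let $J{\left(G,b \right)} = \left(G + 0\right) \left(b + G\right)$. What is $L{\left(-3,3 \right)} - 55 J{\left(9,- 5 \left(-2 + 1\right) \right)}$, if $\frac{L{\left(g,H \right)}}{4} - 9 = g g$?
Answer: $-6858$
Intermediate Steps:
$L{\left(g,H \right)} = 36 + 4 g^{2}$ ($L{\left(g,H \right)} = 36 + 4 g g = 36 + 4 g^{2}$)
$J{\left(G,b \right)} = G \left(G + b\right)$
$L{\left(-3,3 \right)} - 55 J{\left(9,- 5 \left(-2 + 1\right) \right)} = \left(36 + 4 \left(-3\right)^{2}\right) - 55 \cdot 9 \left(9 - 5 \left(-2 + 1\right)\right) = \left(36 + 4 \cdot 9\right) - 55 \cdot 9 \left(9 - -5\right) = \left(36 + 36\right) - 55 \cdot 9 \left(9 + 5\right) = 72 - 55 \cdot 9 \cdot 14 = 72 - 6930 = -6858$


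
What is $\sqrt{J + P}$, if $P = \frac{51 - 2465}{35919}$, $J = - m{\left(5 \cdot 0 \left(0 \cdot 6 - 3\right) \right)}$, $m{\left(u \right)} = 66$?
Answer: $\frac{2 i \sqrt{2367728597}}{11973} \approx 8.1282 i$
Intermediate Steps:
$J = -66$ ($J = \left(-1\right) 66 = -66$)
$P = - \frac{2414}{35919}$ ($P = \left(51 - 2465\right) \frac{1}{35919} = \left(-2414\right) \frac{1}{35919} = - \frac{2414}{35919} \approx -0.067207$)
$\sqrt{J + P} = \sqrt{-66 - \frac{2414}{35919}} = \sqrt{- \frac{2373068}{35919}} = \frac{2 i \sqrt{2367728597}}{11973}$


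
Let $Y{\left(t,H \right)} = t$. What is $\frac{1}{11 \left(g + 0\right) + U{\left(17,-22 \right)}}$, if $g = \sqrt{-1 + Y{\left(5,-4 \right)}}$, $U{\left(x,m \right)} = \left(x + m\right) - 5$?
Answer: $\frac{1}{12} \approx 0.083333$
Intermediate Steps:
$U{\left(x,m \right)} = -5 + m + x$ ($U{\left(x,m \right)} = \left(m + x\right) - 5 = -5 + m + x$)
$g = 2$ ($g = \sqrt{-1 + 5} = \sqrt{4} = 2$)
$\frac{1}{11 \left(g + 0\right) + U{\left(17,-22 \right)}} = \frac{1}{11 \left(2 + 0\right) - 10} = \frac{1}{11 \cdot 2 - 10} = \frac{1}{22 - 10} = \frac{1}{12}$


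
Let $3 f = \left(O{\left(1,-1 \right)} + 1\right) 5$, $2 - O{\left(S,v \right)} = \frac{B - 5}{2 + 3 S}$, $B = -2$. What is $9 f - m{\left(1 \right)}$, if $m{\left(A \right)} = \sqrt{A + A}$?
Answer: $66 - \sqrt{2} \approx 64.586$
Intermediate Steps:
$O{\left(S,v \right)} = 2 + \frac{7}{2 + 3 S}$ ($O{\left(S,v \right)} = 2 - \frac{-2 - 5}{2 + 3 S} = 2 - - \frac{7}{2 + 3 S} = 2 + \frac{7}{2 + 3 S}$)
$f = \frac{22}{3}$ ($f = \frac{\left(\frac{11 + 6 \cdot 1}{2 + 3 \cdot 1} + 1\right) 5}{3} = \frac{\left(\frac{11 + 6}{2 + 3} + 1\right) 5}{3} = \frac{\left(\frac{1}{5} \cdot 17 + 1\right) 5}{3} = \frac{\left(\frac{17}{5} + 1\right) 5}{3} = \frac{\frac{22}{5} \cdot 5}{3} = \frac{1}{3} \cdot 22 = \frac{22}{3} \approx 7.3333$)
$m{\left(A \right)} = \sqrt{2} \sqrt{A}$ ($m{\left(A \right)} = \sqrt{2 A} = \sqrt{2} \sqrt{A}$)
$9 f - m{\left(1 \right)} = 9 \cdot \frac{22}{3} - \sqrt{2} \sqrt{1} = 66 - \sqrt{2} \cdot 1 = 66 - \sqrt{2}$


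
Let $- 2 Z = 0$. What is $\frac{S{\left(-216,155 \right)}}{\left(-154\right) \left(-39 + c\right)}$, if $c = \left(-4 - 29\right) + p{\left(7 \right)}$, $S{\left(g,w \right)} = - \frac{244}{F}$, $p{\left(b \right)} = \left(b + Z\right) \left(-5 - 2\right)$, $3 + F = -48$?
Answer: $\frac{122}{475167} \approx 0.00025675$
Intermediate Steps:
$F = -51$ ($F = -3 - 48 = -51$)
$Z = 0$ ($Z = \left(- \frac{1}{2}\right) 0 = 0$)
$p{\left(b \right)} = - 7 b$ ($p{\left(b \right)} = \left(b + 0\right) \left(-5 - 2\right) = b \left(-7\right) = - 7 b$)
$S{\left(g,w \right)} = \frac{244}{51}$ ($S{\left(g,w \right)} = - \frac{244}{-51} = \left(-244\right) \left(- \frac{1}{51}\right) = \frac{244}{51}$)
$c = -82$ ($c = \left(-4 - 29\right) - 49 = -33 - 49 = -82$)
$\frac{S{\left(-216,155 \right)}}{\left(-154\right) \left(-39 + c\right)} = \frac{244}{51 \left(- 154 \left(-39 - 82\right)\right)} = \frac{244}{51 \left(\left(-154\right) \left(-121\right)\right)} = \frac{244}{51 \cdot 18634} = \frac{244}{51} \cdot \frac{1}{18634} = \frac{122}{475167}$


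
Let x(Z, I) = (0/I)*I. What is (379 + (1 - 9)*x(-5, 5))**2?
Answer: 143641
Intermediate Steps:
x(Z, I) = 0 (x(Z, I) = 0*I = 0)
(379 + (1 - 9)*x(-5, 5))**2 = (379 + (1 - 9)*0)**2 = (379 - 8*0)**2 = (379 + 0)**2 = 379**2 = 143641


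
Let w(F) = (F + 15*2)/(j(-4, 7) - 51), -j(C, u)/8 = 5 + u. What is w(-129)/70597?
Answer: 33/3459253 ≈ 9.5396e-6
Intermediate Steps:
j(C, u) = -40 - 8*u (j(C, u) = -8*(5 + u) = -40 - 8*u)
w(F) = -10/49 - F/147 (w(F) = (F + 15*2)/((-40 - 8*7) - 51) = (F + 30)/((-40 - 56) - 51) = (30 + F)/(-96 - 51) = (30 + F)/(-147) = (30 + F)*(-1/147) = -10/49 - F/147)
w(-129)/70597 = (-10/49 - 1/147*(-129))/70597 = (-10/49 + 43/49)*(1/70597) = (33/49)*(1/70597) = 33/3459253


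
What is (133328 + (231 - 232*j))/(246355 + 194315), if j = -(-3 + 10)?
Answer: 45061/146890 ≈ 0.30677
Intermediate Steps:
j = -7 (j = -1*7 = -7)
(133328 + (231 - 232*j))/(246355 + 194315) = (133328 + (231 - 232*(-7)))/(246355 + 194315) = (133328 + (231 + 1624))/440670 = (133328 + 1855)*(1/440670) = 135183*(1/440670) = 45061/146890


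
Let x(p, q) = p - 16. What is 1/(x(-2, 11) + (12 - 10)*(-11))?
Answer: -1/40 ≈ -0.025000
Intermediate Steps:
x(p, q) = -16 + p
1/(x(-2, 11) + (12 - 10)*(-11)) = 1/((-16 - 2) + (12 - 10)*(-11)) = 1/(-18 + 2*(-11)) = 1/(-18 - 22) = 1/(-40) = -1/40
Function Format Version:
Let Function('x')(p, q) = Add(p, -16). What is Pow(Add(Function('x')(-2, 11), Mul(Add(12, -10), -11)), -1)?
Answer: Rational(-1, 40) ≈ -0.025000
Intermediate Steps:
Function('x')(p, q) = Add(-16, p)
Pow(Add(Function('x')(-2, 11), Mul(Add(12, -10), -11)), -1) = Pow(Add(Add(-16, -2), Mul(Add(12, -10), -11)), -1) = Pow(Add(-18, Mul(2, -11)), -1) = Pow(Add(-18, -22), -1) = Pow(-40, -1) = Rational(-1, 40)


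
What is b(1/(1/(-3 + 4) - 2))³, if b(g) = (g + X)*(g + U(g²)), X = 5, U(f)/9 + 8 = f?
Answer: -16777216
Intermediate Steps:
U(f) = -72 + 9*f
b(g) = (5 + g)*(-72 + g + 9*g²) (b(g) = (g + 5)*(g + (-72 + 9*g²)) = (5 + g)*(-72 + g + 9*g²))
b(1/(1/(-3 + 4) - 2))³ = (-360 - 67/(1/(-3 + 4) - 2) + 9*(1/(1/(-3 + 4) - 2))³ + 46*(1/(1/(-3 + 4) - 2))²)³ = (-360 - 67/(1/1 - 2) + 9*(1/(1/1 - 2))³ + 46*(1/(1/1 - 2))²)³ = (-360 - 67/(1 - 2) + 9*(1/(1 - 2))³ + 46*(1/(1 - 2))²)³ = (-360 - 67/(-1) + 9*(1/(-1))³ + 46*(1/(-1))²)³ = (-360 - 67*(-1) + 9*(-1)³ + 46*(-1)²)³ = (-360 + 67 + 9*(-1) + 46*1)³ = (-360 + 67 - 9 + 46)³ = (-256)³ = -16777216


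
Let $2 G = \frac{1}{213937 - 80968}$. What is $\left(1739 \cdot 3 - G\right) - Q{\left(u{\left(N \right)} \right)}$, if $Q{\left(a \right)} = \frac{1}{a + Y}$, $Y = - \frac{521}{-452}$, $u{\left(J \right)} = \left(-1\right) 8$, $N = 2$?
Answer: $\frac{4294118700751}{823078110} \approx 5217.1$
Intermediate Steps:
$u{\left(J \right)} = -8$
$G = \frac{1}{265938}$ ($G = \frac{1}{2 \left(213937 - 80968\right)} = \frac{1}{2 \cdot 132969} = \frac{1}{2} \cdot \frac{1}{132969} = \frac{1}{265938} \approx 3.7603 \cdot 10^{-6}$)
$Y = \frac{521}{452}$ ($Y = \left(-521\right) \left(- \frac{1}{452}\right) = \frac{521}{452} \approx 1.1527$)
$Q{\left(a \right)} = \frac{1}{\frac{521}{452} + a}$ ($Q{\left(a \right)} = \frac{1}{a + \frac{521}{452}} = \frac{1}{\frac{521}{452} + a}$)
$\left(1739 \cdot 3 - G\right) - Q{\left(u{\left(N \right)} \right)} = \left(1739 \cdot 3 - \frac{1}{265938}\right) - \frac{452}{521 + 452 \left(-8\right)} = \left(5217 - \frac{1}{265938}\right) - \frac{452}{521 - 3616} = \frac{1387398545}{265938} - \frac{452}{-3095} = \frac{1387398545}{265938} - 452 \left(- \frac{1}{3095}\right) = \frac{1387398545}{265938} - - \frac{452}{3095} = \frac{1387398545}{265938} + \frac{452}{3095} = \frac{4294118700751}{823078110}$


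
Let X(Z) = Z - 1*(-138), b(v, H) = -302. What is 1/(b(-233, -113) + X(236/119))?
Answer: -119/19280 ≈ -0.0061722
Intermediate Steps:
X(Z) = 138 + Z (X(Z) = Z + 138 = 138 + Z)
1/(b(-233, -113) + X(236/119)) = 1/(-302 + (138 + 236/119)) = 1/(-302 + 16658/119) = 1/(-19280/119) = -119/19280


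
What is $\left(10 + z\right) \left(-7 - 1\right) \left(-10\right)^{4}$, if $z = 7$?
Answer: $-1360000$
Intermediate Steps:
$\left(10 + z\right) \left(-7 - 1\right) \left(-10\right)^{4} = \left(10 + 7\right) \left(-7 - 1\right) \left(-10\right)^{4} = 17 \left(-8\right) 10000 = \left(-136\right) 10000 = -1360000$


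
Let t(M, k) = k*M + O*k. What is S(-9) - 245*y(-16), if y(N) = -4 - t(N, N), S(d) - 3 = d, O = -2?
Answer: 71534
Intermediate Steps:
t(M, k) = -2*k + M*k (t(M, k) = k*M - 2*k = M*k - 2*k = -2*k + M*k)
S(d) = 3 + d
y(N) = -4 - N*(-2 + N)
S(-9) - 245*y(-16) = (3 - 9) - 245*(-4 - 1*(-16)*(-2 - 16)) = -6 - 245*(-4 - 1*(-16)*(-18)) = -6 - 245*(-4 - 288) = -6 - 245*(-292) = -6 + 71540 = 71534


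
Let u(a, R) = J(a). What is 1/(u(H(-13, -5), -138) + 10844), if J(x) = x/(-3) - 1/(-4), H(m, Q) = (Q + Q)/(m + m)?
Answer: 156/1691683 ≈ 9.2216e-5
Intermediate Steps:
H(m, Q) = Q/m (H(m, Q) = (2*Q)/((2*m)) = (2*Q)*(1/(2*m)) = Q/m)
J(x) = ¼ - x/3 (J(x) = x*(-⅓) - 1*(-¼) = -x/3 + ¼ = ¼ - x/3)
u(a, R) = ¼ - a/3
1/(u(H(-13, -5), -138) + 10844) = 1/((¼ - (-5)/(3*(-13))) + 10844) = 1/((¼ - (-5)*(-1)/(3*13)) + 10844) = 1/((¼ - ⅓*5/13) + 10844) = 1/((¼ - 5/39) + 10844) = 1/(19/156 + 10844) = 1/(1691683/156) = 156/1691683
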